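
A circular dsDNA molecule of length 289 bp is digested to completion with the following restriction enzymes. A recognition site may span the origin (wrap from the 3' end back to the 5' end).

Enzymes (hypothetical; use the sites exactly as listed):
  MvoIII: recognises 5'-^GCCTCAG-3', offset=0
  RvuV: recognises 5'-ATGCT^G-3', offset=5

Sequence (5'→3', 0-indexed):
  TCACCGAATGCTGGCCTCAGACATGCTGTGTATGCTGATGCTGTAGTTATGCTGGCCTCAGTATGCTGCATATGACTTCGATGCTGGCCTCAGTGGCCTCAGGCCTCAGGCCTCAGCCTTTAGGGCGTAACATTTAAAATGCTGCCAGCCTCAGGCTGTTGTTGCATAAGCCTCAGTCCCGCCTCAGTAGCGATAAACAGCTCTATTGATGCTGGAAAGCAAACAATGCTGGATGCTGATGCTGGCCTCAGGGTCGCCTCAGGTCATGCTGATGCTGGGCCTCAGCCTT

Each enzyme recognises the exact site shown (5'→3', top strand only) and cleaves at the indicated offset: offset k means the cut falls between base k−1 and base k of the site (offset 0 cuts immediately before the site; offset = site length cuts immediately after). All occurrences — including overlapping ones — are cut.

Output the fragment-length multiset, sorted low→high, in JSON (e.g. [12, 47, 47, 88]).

Scan for sites:
  MvoIII (GCCTCAG, off=0): starts [13, 54, 86, 95, 102, 109, 147, 169, 180, 244, 255, 278] → cuts [13, 54, 86, 95, 102, 109, 147, 169, 180, 244, 255, 278]
  RvuV (ATGCTG, off=5): starts [7, 22, 31, 37, 48, 62, 80, 138, 208, 225, 232, 238, 265, 271] → cuts [12, 27, 36, 42, 53, 67, 85, 143, 213, 230, 237, 243, 270, 276]

All cut coordinates (distinct, sorted): [12, 13, 27, 36, 42, 53, 54, 67, 85, 86, 95, 102, 109, 143, 147, 169, 180, 213, 230, 237, 243, 244, 255, 270, 276, 278]

Fragment lengths:
  12→13: 1 bp
  13→27: 14 bp
  27→36: 9 bp
  36→42: 6 bp
  42→53: 11 bp
  53→54: 1 bp
  54→67: 13 bp
  67→85: 18 bp
  85→86: 1 bp
  86→95: 9 bp
  95→102: 7 bp
  102→109: 7 bp
  109→143: 34 bp
  143→147: 4 bp
  147→169: 22 bp
  169→180: 11 bp
  180→213: 33 bp
  213→230: 17 bp
  230→237: 7 bp
  237→243: 6 bp
  243→244: 1 bp
  244→255: 11 bp
  255→270: 15 bp
  270→276: 6 bp
  276→278: 2 bp
  278→12 (wrap): 289-278+12 = 23 bp

[1,1,1,1,2,4,6,6,6,7,7,7,9,9,11,11,11,13,14,15,17,18,22,23,33,34]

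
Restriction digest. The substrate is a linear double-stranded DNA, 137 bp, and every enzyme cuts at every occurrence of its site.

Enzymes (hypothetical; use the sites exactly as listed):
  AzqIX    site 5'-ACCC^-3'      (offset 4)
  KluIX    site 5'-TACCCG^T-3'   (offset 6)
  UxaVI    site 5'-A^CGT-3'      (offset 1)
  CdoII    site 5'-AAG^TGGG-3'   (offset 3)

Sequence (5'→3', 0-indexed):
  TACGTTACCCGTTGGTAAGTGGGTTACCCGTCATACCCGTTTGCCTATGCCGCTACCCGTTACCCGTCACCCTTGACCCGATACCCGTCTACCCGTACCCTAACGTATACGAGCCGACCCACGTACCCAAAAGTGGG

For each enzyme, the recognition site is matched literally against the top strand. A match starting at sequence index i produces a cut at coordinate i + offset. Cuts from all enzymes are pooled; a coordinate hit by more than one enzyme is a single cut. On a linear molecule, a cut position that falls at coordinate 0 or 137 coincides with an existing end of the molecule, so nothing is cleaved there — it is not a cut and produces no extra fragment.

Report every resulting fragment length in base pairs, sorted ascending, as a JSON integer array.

[1,1,1,1,1,1,1,1,2,3,4,5,5,6,6,7,7,7,7,8,8,8,10,17,19]

Scan for sites:
  AzqIX (ACCC, off=4): starts [6, 25, 34, 54, 61, 68, 75, 82, 90, 96, 116, 124] → cuts [10, 29, 38, 58, 65, 72, 79, 86, 94, 100, 120, 128]
  KluIX (TACCCGT, off=6): starts [5, 24, 33, 53, 60, 81, 89] → cuts [11, 30, 39, 59, 66, 87, 95]
  UxaVI (ACGT, off=1): starts [1, 102, 120] → cuts [2, 103, 121]
  CdoII (AAGTGGG, off=3): starts [16, 130] → cuts [19, 133]

Pooled cuts: [2, 10, 11, 19, 29, 30, 38, 39, 58, 59, 65, 66, 72, 79, 86, 87, 94, 95, 100, 103, 120, 121, 128, 133]

Fragment lengths:
  [0,2): 2 bp
  [2,10): 8 bp
  [10,11): 1 bp
  [11,19): 8 bp
  [19,29): 10 bp
  [29,30): 1 bp
  [30,38): 8 bp
  [38,39): 1 bp
  [39,58): 19 bp
  [58,59): 1 bp
  [59,65): 6 bp
  [65,66): 1 bp
  [66,72): 6 bp
  [72,79): 7 bp
  [79,86): 7 bp
  [86,87): 1 bp
  [87,94): 7 bp
  [94,95): 1 bp
  [95,100): 5 bp
  [100,103): 3 bp
  [103,120): 17 bp
  [120,121): 1 bp
  [121,128): 7 bp
  [128,133): 5 bp
  [133,137): 4 bp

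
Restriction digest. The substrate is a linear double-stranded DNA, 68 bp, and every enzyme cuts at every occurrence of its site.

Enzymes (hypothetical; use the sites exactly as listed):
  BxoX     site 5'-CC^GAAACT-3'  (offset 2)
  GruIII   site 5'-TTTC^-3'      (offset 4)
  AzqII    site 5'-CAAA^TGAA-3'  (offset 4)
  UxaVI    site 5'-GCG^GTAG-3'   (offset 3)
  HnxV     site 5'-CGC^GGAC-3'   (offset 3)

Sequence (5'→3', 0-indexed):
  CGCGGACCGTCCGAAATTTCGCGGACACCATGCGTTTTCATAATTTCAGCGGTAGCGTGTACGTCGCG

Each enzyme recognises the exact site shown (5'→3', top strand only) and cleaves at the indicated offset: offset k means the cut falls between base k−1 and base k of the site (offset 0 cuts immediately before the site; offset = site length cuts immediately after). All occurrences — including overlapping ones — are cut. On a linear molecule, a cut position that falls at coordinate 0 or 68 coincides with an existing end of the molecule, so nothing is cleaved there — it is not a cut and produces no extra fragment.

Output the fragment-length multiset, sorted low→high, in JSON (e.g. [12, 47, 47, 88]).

[2,3,4,8,17,17,17]

Per-enzyme occurrences:
  BxoX (CCGAAACT, off=2): no sites
  GruIII (TTTC, off=4): starts [16, 35, 43] → cuts [20, 39, 47]
  AzqII (CAAATGAA, off=4): no sites
  UxaVI (GCGGTAG, off=3): starts [48] → cuts [51]
  HnxV (CGCGGAC, off=3): starts [0, 19] → cuts [3, 22]

All cut coordinates (distinct, sorted): [3, 20, 22, 39, 47, 51]

Fragments:
  [0,3): 3 bp
  [3,20): 17 bp
  [20,22): 2 bp
  [22,39): 17 bp
  [39,47): 8 bp
  [47,51): 4 bp
  [51,68): 17 bp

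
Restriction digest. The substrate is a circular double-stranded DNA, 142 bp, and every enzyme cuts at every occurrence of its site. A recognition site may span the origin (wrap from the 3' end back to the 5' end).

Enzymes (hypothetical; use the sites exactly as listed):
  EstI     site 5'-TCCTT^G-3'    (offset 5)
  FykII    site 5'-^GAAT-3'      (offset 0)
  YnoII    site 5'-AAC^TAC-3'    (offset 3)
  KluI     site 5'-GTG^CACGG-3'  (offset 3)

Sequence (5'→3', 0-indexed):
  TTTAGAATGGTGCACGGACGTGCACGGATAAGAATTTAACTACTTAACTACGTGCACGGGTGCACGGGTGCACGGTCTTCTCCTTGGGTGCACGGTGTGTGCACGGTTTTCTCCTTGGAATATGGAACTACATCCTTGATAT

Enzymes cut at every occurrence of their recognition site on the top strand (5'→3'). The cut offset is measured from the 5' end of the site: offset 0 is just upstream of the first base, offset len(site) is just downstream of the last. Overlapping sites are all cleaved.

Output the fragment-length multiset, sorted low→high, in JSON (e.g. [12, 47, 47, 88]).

Site scan:
  EstI (TCCTTG, off=5): starts [80, 111, 132] → cuts [85, 116, 137]
  FykII (GAAT, off=0): starts [4, 31, 117] → cuts [4, 31, 117]
  YnoII (AACTAC, off=3): starts [37, 45, 125] → cuts [40, 48, 128]
  KluI (GTGCACGG, off=3): starts [9, 19, 51, 59, 67, 87, 98] → cuts [12, 22, 54, 62, 70, 90, 101]

All cut coordinates (distinct, sorted): [4, 12, 22, 31, 40, 48, 54, 62, 70, 85, 90, 101, 116, 117, 128, 137]

Fragments:
  4→12: 8 bp
  12→22: 10 bp
  22→31: 9 bp
  31→40: 9 bp
  40→48: 8 bp
  48→54: 6 bp
  54→62: 8 bp
  62→70: 8 bp
  70→85: 15 bp
  85→90: 5 bp
  90→101: 11 bp
  101→116: 15 bp
  116→117: 1 bp
  117→128: 11 bp
  128→137: 9 bp
  137→4 (wrap): 142-137+4 = 9 bp

[1,5,6,8,8,8,8,9,9,9,9,10,11,11,15,15]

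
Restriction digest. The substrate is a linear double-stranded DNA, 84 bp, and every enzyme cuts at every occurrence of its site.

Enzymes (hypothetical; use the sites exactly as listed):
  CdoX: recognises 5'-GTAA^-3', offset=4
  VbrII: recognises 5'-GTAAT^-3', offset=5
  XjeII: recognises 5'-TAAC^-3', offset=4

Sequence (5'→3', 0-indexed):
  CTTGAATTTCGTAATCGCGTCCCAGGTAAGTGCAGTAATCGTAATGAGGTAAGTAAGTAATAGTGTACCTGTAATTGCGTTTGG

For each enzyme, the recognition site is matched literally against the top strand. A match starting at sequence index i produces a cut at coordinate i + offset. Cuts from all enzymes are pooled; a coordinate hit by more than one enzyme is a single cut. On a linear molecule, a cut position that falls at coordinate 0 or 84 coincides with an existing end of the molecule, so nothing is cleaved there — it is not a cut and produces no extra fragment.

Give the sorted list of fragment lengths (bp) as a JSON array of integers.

[1,1,1,1,1,4,4,5,7,9,9,13,14,14]

Scan for sites:
  CdoX GTAA/4: at [10, 25, 34, 40, 48, 52, 56, 70] ⇒ [14, 29, 38, 44, 52, 56, 60, 74]
  VbrII GTAAT/5: at [10, 34, 40, 56, 70] ⇒ [15, 39, 45, 61, 75]
  XjeII (TAAC, off=4): no sites

All cut coordinates (distinct, sorted): [14, 15, 29, 38, 39, 44, 45, 52, 56, 60, 61, 74, 75]

Fragment lengths:
  [0,14): 14 bp
  [14,15): 1 bp
  [15,29): 14 bp
  [29,38): 9 bp
  [38,39): 1 bp
  [39,44): 5 bp
  [44,45): 1 bp
  [45,52): 7 bp
  [52,56): 4 bp
  [56,60): 4 bp
  [60,61): 1 bp
  [61,74): 13 bp
  [74,75): 1 bp
  [75,84): 9 bp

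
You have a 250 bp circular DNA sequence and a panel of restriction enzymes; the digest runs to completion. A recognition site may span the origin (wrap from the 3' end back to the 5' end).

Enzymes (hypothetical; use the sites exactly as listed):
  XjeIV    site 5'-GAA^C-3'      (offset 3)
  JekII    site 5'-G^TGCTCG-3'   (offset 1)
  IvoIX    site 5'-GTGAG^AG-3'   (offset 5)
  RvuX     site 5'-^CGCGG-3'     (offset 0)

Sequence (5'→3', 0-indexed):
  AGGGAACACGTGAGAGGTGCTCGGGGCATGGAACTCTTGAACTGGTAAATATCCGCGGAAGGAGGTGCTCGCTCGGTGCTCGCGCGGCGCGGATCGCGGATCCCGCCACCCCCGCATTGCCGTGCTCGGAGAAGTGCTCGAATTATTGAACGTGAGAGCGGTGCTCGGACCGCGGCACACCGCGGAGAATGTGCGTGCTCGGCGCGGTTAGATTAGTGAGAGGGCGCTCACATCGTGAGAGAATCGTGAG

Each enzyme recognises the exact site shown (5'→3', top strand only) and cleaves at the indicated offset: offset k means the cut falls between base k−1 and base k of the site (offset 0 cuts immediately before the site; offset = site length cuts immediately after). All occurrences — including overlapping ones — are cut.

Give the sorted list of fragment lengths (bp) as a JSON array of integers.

Scan for sites:
  XjeIV (GAAC, off=3): starts [3, 30, 38, 147] → cuts [6, 33, 41, 150]
  JekII (GTGCTCG, off=1): starts [16, 64, 75, 121, 133, 160, 194] → cuts [17, 65, 76, 122, 134, 161, 195]
  IvoIX (GTGAGAG, off=5): starts [9, 151, 215, 234, 245] → cuts [0, 14, 156, 220, 239]
  RvuX (CGCGG, off=0): starts [53, 82, 87, 94, 170, 180, 202] → cuts [53, 82, 87, 94, 170, 180, 202]

Pooled cuts: [0, 6, 14, 17, 33, 41, 53, 65, 76, 82, 87, 94, 122, 134, 150, 156, 161, 170, 180, 195, 202, 220, 239]

Fragment lengths:
  0→6: 6 bp
  6→14: 8 bp
  14→17: 3 bp
  17→33: 16 bp
  33→41: 8 bp
  41→53: 12 bp
  53→65: 12 bp
  65→76: 11 bp
  76→82: 6 bp
  82→87: 5 bp
  87→94: 7 bp
  94→122: 28 bp
  122→134: 12 bp
  134→150: 16 bp
  150→156: 6 bp
  156→161: 5 bp
  161→170: 9 bp
  170→180: 10 bp
  180→195: 15 bp
  195→202: 7 bp
  202→220: 18 bp
  220→239: 19 bp
  239→0 (wrap): 250-239+0 = 11 bp

[3,5,5,6,6,6,7,7,8,8,9,10,11,11,12,12,12,15,16,16,18,19,28]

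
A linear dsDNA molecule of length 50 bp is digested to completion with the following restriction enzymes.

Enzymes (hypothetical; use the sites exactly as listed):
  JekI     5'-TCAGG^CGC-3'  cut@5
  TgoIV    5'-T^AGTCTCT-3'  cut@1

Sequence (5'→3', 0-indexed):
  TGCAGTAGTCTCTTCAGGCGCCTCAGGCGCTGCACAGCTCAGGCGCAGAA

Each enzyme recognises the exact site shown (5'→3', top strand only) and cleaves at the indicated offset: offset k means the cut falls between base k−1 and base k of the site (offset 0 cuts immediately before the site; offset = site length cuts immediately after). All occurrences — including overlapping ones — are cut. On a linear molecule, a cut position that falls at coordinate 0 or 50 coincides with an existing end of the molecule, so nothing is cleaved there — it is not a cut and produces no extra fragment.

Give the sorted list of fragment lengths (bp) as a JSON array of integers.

Scan for sites:
  JekI TCAGGCGC/5: at [13, 22, 38] ⇒ [18, 27, 43]
  TgoIV TAGTCTCT/1: at [5] ⇒ [6]

Pooled cuts: [6, 18, 27, 43]

Fragment lengths:
  [0,6): 6 bp
  [6,18): 12 bp
  [18,27): 9 bp
  [27,43): 16 bp
  [43,50): 7 bp

[6,7,9,12,16]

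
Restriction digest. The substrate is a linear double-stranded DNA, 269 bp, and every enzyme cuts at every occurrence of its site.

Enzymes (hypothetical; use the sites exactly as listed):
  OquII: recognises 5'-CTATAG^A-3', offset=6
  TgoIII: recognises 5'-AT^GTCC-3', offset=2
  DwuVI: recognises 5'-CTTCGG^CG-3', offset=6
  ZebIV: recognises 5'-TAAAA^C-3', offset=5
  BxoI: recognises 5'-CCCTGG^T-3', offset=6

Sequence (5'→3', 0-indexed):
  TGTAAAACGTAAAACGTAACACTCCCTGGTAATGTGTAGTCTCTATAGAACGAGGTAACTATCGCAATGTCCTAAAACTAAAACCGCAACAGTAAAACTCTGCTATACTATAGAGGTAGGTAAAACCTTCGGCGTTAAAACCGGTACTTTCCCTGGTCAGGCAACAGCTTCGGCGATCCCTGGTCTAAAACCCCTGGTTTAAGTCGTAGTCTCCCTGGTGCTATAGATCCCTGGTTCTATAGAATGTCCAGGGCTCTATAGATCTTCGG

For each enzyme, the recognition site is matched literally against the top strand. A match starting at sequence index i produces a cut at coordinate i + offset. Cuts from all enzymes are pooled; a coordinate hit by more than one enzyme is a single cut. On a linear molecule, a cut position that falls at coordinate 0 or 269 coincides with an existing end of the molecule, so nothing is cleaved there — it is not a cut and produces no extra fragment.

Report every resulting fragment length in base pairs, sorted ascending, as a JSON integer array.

Scan for sites:
  OquII CTATAGA/6: at [42, 107, 220, 236, 255] ⇒ [48, 113, 226, 242, 261]
  TgoIII ATGTCC/2: at [66, 243] ⇒ [68, 245]
  DwuVI CTTCGGCG/6: at [126, 167] ⇒ [132, 173]
  ZebIV TAAAAC/5: at [2, 9, 72, 78, 92, 120, 135, 185] ⇒ [7, 14, 77, 83, 97, 125, 140, 190]
  BxoI CCCTGGT/6: at [23, 150, 177, 191, 212, 228] ⇒ [29, 156, 183, 197, 218, 234]

All cut coordinates (distinct, sorted): [7, 14, 29, 48, 68, 77, 83, 97, 113, 125, 132, 140, 156, 173, 183, 190, 197, 218, 226, 234, 242, 245, 261]

Fragment lengths:
  [0,7): 7 bp
  [7,14): 7 bp
  [14,29): 15 bp
  [29,48): 19 bp
  [48,68): 20 bp
  [68,77): 9 bp
  [77,83): 6 bp
  [83,97): 14 bp
  [97,113): 16 bp
  [113,125): 12 bp
  [125,132): 7 bp
  [132,140): 8 bp
  [140,156): 16 bp
  [156,173): 17 bp
  [173,183): 10 bp
  [183,190): 7 bp
  [190,197): 7 bp
  [197,218): 21 bp
  [218,226): 8 bp
  [226,234): 8 bp
  [234,242): 8 bp
  [242,245): 3 bp
  [245,261): 16 bp
  [261,269): 8 bp

[3,6,7,7,7,7,7,8,8,8,8,8,9,10,12,14,15,16,16,16,17,19,20,21]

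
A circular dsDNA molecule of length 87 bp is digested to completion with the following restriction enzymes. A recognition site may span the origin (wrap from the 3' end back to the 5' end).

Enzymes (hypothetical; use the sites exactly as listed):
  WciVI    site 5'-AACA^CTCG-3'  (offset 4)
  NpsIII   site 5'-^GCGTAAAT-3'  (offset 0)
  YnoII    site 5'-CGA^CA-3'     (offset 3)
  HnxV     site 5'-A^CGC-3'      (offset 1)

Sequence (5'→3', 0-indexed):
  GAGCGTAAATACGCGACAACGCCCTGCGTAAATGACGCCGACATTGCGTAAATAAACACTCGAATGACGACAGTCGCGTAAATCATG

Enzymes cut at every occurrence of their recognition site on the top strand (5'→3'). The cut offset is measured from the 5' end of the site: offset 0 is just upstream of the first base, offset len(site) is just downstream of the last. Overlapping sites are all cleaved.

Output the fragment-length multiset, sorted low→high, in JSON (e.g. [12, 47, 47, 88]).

[3,4,5,5,6,6,9,10,12,13,14]

Site scan:
  WciVI AACACTCG/4: at [54] ⇒ [58]
  NpsIII GCGTAAAT/0: at [2, 25, 45, 75] ⇒ [2, 25, 45, 75]
  YnoII CGACA/3: at [13, 38, 67] ⇒ [16, 41, 70]
  HnxV ACGC/1: at [10, 18, 34] ⇒ [11, 19, 35]

Pooled cuts: [2, 11, 16, 19, 25, 35, 41, 45, 58, 70, 75]

Fragment lengths:
  2→11: 9 bp
  11→16: 5 bp
  16→19: 3 bp
  19→25: 6 bp
  25→35: 10 bp
  35→41: 6 bp
  41→45: 4 bp
  45→58: 13 bp
  58→70: 12 bp
  70→75: 5 bp
  75→2 (wrap): 87-75+2 = 14 bp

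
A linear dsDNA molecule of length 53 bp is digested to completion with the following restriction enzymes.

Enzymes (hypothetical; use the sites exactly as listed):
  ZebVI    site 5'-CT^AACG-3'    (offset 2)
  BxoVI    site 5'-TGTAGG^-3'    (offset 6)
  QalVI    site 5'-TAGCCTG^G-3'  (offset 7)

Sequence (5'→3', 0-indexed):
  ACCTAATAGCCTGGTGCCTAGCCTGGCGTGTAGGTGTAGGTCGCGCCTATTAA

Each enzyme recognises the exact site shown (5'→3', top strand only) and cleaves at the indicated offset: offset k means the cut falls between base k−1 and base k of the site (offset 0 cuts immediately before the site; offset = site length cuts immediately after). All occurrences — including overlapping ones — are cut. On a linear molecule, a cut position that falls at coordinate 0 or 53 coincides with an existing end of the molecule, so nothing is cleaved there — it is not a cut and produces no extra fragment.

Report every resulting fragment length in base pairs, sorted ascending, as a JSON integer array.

[6,9,12,13,13]

Site scan:
  ZebVI (CTAACG, off=2): no sites
  BxoVI (TGTAGG, off=6): starts [28, 34] → cuts [34, 40]
  QalVI (TAGCCTGG, off=7): starts [6, 18] → cuts [13, 25]

All cut coordinates (distinct, sorted): [13, 25, 34, 40]

Fragment lengths:
  [0,13): 13 bp
  [13,25): 12 bp
  [25,34): 9 bp
  [34,40): 6 bp
  [40,53): 13 bp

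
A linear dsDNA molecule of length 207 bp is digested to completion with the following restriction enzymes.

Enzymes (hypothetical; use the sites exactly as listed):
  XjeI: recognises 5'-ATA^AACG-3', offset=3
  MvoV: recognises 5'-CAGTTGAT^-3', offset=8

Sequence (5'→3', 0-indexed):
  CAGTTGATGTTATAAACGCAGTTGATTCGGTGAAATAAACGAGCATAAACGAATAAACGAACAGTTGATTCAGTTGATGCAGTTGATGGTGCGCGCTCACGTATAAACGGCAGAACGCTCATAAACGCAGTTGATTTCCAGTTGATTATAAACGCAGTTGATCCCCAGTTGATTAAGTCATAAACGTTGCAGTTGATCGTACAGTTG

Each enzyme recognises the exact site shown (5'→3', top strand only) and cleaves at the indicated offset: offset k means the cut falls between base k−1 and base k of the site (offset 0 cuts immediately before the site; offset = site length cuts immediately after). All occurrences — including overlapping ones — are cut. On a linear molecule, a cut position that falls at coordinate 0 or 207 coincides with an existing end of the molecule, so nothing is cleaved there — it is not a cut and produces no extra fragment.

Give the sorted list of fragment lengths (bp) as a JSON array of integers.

Scan for sites:
  XjeI ATAAACG/3: at [11, 34, 44, 52, 102, 120, 147, 179] ⇒ [14, 37, 47, 55, 105, 123, 150, 182]
  MvoV CAGTTGAT/8: at [0, 18, 61, 70, 79, 127, 138, 154, 165, 189] ⇒ [8, 26, 69, 78, 87, 135, 146, 162, 173, 197]

Pooled cuts: [8, 14, 26, 37, 47, 55, 69, 78, 87, 105, 123, 135, 146, 150, 162, 173, 182, 197]

Fragment lengths:
  [0,8): 8 bp
  [8,14): 6 bp
  [14,26): 12 bp
  [26,37): 11 bp
  [37,47): 10 bp
  [47,55): 8 bp
  [55,69): 14 bp
  [69,78): 9 bp
  [78,87): 9 bp
  [87,105): 18 bp
  [105,123): 18 bp
  [123,135): 12 bp
  [135,146): 11 bp
  [146,150): 4 bp
  [150,162): 12 bp
  [162,173): 11 bp
  [173,182): 9 bp
  [182,197): 15 bp
  [197,207): 10 bp

[4,6,8,8,9,9,9,10,10,11,11,11,12,12,12,14,15,18,18]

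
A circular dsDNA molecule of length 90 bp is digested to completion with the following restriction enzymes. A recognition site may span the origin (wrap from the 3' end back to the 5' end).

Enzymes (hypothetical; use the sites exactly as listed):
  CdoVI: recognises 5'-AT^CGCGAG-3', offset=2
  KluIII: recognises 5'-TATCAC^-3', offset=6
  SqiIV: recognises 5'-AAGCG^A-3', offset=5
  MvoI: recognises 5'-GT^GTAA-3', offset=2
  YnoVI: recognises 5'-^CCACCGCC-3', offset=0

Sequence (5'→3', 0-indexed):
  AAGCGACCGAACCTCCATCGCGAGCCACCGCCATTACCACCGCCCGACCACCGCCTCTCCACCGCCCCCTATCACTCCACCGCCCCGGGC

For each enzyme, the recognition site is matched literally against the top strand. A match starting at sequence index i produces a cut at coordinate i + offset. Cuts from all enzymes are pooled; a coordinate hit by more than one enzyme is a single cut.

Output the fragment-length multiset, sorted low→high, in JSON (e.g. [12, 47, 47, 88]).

Per-enzyme occurrences:
  CdoVI ATCGCGAG/2: at [16] ⇒ [18]
  KluIII TATCAC/6: at [69] ⇒ [75]
  SqiIV AAGCGA/5: at [0] ⇒ [5]
  MvoI (GTGTAA, off=2): no sites
  YnoVI CCACCGCC/0: at [24, 36, 47, 58, 76] ⇒ [24, 36, 47, 58, 76]

All cut coordinates (distinct, sorted): [5, 18, 24, 36, 47, 58, 75, 76]

Fragment lengths:
  5→18: 13 bp
  18→24: 6 bp
  24→36: 12 bp
  36→47: 11 bp
  47→58: 11 bp
  58→75: 17 bp
  75→76: 1 bp
  76→5 (wrap): 90-76+5 = 19 bp

[1,6,11,11,12,13,17,19]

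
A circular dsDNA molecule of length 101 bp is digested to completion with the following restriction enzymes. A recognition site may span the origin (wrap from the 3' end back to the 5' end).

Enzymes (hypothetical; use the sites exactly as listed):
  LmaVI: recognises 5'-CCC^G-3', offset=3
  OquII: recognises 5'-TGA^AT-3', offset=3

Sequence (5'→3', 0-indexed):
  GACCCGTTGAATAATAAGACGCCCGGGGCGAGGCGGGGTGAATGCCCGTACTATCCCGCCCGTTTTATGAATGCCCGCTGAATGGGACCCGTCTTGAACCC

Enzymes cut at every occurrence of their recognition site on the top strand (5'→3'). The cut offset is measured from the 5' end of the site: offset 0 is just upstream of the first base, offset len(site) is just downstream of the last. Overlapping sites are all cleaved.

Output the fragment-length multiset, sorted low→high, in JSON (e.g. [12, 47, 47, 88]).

[4,5,5,5,6,6,9,9,10,11,14,17]

Per-enzyme occurrences:
  LmaVI CCCG/3: at [2, 21, 44, 54, 58, 73, 87, 98] ⇒ [0, 5, 24, 47, 57, 61, 76, 90]
  OquII TGAAT/3: at [7, 38, 67, 78] ⇒ [10, 41, 70, 81]

All cut coordinates (distinct, sorted): [0, 5, 10, 24, 41, 47, 57, 61, 70, 76, 81, 90]

Fragment lengths:
  0→5: 5 bp
  5→10: 5 bp
  10→24: 14 bp
  24→41: 17 bp
  41→47: 6 bp
  47→57: 10 bp
  57→61: 4 bp
  61→70: 9 bp
  70→76: 6 bp
  76→81: 5 bp
  81→90: 9 bp
  90→0 (wrap): 101-90+0 = 11 bp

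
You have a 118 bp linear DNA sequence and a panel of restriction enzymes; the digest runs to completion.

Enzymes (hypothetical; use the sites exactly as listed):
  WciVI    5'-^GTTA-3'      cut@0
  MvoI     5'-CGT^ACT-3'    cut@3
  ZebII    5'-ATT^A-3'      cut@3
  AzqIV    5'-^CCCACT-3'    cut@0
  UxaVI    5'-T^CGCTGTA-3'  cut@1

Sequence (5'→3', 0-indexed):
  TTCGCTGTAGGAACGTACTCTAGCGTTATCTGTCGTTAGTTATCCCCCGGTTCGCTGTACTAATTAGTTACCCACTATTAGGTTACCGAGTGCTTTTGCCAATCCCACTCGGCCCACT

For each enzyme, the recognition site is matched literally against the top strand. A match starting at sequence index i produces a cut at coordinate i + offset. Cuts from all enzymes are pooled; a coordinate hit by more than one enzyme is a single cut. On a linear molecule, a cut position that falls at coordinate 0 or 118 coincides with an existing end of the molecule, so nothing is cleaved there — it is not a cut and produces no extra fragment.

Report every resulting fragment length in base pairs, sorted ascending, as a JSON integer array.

Site scan:
  WciVI (GTTA, off=0): starts [24, 34, 38, 66, 81] → cuts [24, 34, 38, 66, 81]
  MvoI (CGTACT, off=3): starts [13] → cuts [16]
  ZebII (ATTA, off=3): starts [62, 76] → cuts [65, 79]
  AzqIV (CCCACT, off=0): starts [70, 103, 112] → cuts [70, 103, 112]
  UxaVI (TCGCTGTA, off=1): starts [1, 51] → cuts [2, 52]

All cut coordinates (distinct, sorted): [2, 16, 24, 34, 38, 52, 65, 66, 70, 79, 81, 103, 112]

Fragments:
  [0,2): 2 bp
  [2,16): 14 bp
  [16,24): 8 bp
  [24,34): 10 bp
  [34,38): 4 bp
  [38,52): 14 bp
  [52,65): 13 bp
  [65,66): 1 bp
  [66,70): 4 bp
  [70,79): 9 bp
  [79,81): 2 bp
  [81,103): 22 bp
  [103,112): 9 bp
  [112,118): 6 bp

[1,2,2,4,4,6,8,9,9,10,13,14,14,22]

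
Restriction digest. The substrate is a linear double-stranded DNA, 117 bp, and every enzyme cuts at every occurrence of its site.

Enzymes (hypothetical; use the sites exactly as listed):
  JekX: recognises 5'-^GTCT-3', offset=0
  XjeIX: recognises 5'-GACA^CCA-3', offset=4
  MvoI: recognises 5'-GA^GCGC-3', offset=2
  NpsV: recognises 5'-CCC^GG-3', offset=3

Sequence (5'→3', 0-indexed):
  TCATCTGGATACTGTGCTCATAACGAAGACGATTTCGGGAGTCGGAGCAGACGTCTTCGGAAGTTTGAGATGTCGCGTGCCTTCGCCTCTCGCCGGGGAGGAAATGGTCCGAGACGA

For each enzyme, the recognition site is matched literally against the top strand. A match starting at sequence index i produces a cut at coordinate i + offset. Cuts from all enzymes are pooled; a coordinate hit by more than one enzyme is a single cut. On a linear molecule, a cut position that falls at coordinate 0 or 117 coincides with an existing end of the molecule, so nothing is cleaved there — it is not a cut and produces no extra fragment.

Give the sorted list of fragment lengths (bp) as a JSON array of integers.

Site scan:
  JekX (GTCT, off=0): starts [52] → cuts [52]
  XjeIX (GACACCA, off=4): no sites
  MvoI (GAGCGC, off=2): no sites
  NpsV (CCCGG, off=3): no sites

Pooled cuts: [52]

Fragments:
  [0,52): 52 bp
  [52,117): 65 bp

[52,65]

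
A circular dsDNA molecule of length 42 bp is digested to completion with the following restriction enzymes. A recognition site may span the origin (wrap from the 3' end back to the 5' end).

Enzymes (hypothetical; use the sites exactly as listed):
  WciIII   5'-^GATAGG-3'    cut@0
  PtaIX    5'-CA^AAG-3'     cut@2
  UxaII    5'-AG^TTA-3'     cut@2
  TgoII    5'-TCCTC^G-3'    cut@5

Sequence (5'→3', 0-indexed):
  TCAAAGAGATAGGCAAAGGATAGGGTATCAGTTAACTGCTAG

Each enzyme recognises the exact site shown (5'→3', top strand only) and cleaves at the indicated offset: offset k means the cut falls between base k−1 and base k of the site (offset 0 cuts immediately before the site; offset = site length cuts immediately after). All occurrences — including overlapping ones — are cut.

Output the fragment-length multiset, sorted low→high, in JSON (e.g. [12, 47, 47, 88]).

Site scan:
  WciIII GATAGG/0: at [7, 18] ⇒ [7, 18]
  PtaIX CAAAG/2: at [1, 13] ⇒ [3, 15]
  UxaII AGTTA/2: at [29] ⇒ [31]
  TgoII (TCCTCG, off=5): no sites

All cut coordinates (distinct, sorted): [3, 7, 15, 18, 31]

Fragments:
  3→7: 4 bp
  7→15: 8 bp
  15→18: 3 bp
  18→31: 13 bp
  31→3 (wrap): 42-31+3 = 14 bp

[3,4,8,13,14]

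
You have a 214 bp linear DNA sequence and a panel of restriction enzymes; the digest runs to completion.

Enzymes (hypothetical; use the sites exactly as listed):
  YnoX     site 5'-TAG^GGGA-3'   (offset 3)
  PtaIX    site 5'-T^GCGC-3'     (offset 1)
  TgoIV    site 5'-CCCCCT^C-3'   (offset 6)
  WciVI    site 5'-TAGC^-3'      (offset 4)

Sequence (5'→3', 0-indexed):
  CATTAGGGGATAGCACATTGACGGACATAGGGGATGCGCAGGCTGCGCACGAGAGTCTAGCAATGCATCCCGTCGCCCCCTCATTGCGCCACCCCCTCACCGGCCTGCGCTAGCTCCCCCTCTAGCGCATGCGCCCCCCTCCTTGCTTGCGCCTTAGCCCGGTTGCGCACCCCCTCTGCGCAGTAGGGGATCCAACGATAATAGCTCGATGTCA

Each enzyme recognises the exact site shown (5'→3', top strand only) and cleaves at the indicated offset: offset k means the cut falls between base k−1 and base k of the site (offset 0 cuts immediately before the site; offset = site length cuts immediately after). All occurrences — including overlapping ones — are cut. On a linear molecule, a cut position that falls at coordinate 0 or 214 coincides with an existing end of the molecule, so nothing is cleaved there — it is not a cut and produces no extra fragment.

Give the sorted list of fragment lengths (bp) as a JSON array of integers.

[2,4,4,5,5,6,6,7,8,8,8,9,9,9,9,10,10,11,12,16,17,19,20]

Scan for sites:
  YnoX (TAGGGGA, off=3): starts [3, 27, 183] → cuts [6, 30, 186]
  PtaIX (TGCGC, off=1): starts [34, 43, 84, 105, 129, 147, 163, 176] → cuts [35, 44, 85, 106, 130, 148, 164, 177]
  TgoIV (CCCCCTC, off=6): starts [75, 91, 115, 134, 169] → cuts [81, 97, 121, 140, 175]
  WciVI (TAGC, off=4): starts [10, 57, 110, 122, 154, 201] → cuts [14, 61, 114, 126, 158, 205]

Pooled cuts: [6, 14, 30, 35, 44, 61, 81, 85, 97, 106, 114, 121, 126, 130, 140, 148, 158, 164, 175, 177, 186, 205]

Fragments:
  [0,6): 6 bp
  [6,14): 8 bp
  [14,30): 16 bp
  [30,35): 5 bp
  [35,44): 9 bp
  [44,61): 17 bp
  [61,81): 20 bp
  [81,85): 4 bp
  [85,97): 12 bp
  [97,106): 9 bp
  [106,114): 8 bp
  [114,121): 7 bp
  [121,126): 5 bp
  [126,130): 4 bp
  [130,140): 10 bp
  [140,148): 8 bp
  [148,158): 10 bp
  [158,164): 6 bp
  [164,175): 11 bp
  [175,177): 2 bp
  [177,186): 9 bp
  [186,205): 19 bp
  [205,214): 9 bp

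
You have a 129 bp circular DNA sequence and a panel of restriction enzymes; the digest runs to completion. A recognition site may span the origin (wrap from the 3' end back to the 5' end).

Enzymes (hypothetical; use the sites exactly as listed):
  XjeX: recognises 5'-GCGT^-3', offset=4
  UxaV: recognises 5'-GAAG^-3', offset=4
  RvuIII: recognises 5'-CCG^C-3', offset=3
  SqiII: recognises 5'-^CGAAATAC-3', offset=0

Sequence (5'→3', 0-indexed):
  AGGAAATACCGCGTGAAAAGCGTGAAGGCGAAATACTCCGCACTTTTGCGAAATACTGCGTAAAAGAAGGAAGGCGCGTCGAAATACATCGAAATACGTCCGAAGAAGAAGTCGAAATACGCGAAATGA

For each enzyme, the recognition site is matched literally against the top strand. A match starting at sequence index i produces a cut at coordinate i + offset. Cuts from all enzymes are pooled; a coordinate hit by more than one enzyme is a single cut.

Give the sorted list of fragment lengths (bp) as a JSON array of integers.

Scan for sites:
  XjeX (GCGT, off=4): starts [10, 19, 57, 75] → cuts [14, 23, 61, 79]
  UxaV (GAAG, off=4): starts [23, 65, 69, 101, 104, 107, 127] → cuts [2, 27, 69, 73, 105, 108, 111]
  RvuIII (CCGC, off=3): starts [8, 37] → cuts [11, 40]
  SqiII (CGAAATAC, off=0): starts [28, 48, 79, 89, 112] → cuts [28, 48, 79, 89, 112]

All cut coordinates (distinct, sorted): [2, 11, 14, 23, 27, 28, 40, 48, 61, 69, 73, 79, 89, 105, 108, 111, 112]

Fragment lengths:
  2→11: 9 bp
  11→14: 3 bp
  14→23: 9 bp
  23→27: 4 bp
  27→28: 1 bp
  28→40: 12 bp
  40→48: 8 bp
  48→61: 13 bp
  61→69: 8 bp
  69→73: 4 bp
  73→79: 6 bp
  79→89: 10 bp
  89→105: 16 bp
  105→108: 3 bp
  108→111: 3 bp
  111→112: 1 bp
  112→2 (wrap): 129-112+2 = 19 bp

[1,1,3,3,3,4,4,6,8,8,9,9,10,12,13,16,19]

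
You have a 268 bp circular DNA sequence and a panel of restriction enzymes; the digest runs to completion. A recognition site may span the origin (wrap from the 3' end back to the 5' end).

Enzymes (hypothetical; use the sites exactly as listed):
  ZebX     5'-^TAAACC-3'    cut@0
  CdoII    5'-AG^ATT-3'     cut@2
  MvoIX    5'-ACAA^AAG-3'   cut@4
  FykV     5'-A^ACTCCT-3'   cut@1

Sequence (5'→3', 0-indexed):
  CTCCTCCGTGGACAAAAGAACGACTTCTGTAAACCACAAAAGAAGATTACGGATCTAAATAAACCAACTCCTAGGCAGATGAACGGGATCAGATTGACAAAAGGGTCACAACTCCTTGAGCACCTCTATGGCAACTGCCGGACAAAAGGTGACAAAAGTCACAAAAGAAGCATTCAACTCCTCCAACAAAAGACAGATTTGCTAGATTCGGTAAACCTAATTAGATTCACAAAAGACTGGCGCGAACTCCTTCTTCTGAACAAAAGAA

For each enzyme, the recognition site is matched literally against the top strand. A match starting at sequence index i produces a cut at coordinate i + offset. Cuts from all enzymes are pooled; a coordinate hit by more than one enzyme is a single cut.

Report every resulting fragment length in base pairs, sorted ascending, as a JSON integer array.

Scan for sites:
  ZebX (TAAACC, off=0): starts [29, 59, 211] → cuts [29, 59, 211]
  CdoII (AGATT, off=2): starts [43, 90, 194, 203, 222] → cuts [45, 92, 196, 205, 224]
  MvoIX (ACAAAAG, off=4): starts [11, 35, 96, 141, 151, 160, 185, 228, 259] → cuts [15, 39, 100, 145, 155, 164, 189, 232, 263]
  FykV (AACTCCT, off=1): starts [65, 109, 175, 244, 266] → cuts [66, 110, 176, 245, 267]

All cut coordinates (distinct, sorted): [15, 29, 39, 45, 59, 66, 92, 100, 110, 145, 155, 164, 176, 189, 196, 205, 211, 224, 232, 245, 263, 267]

Fragment lengths:
  15→29: 14 bp
  29→39: 10 bp
  39→45: 6 bp
  45→59: 14 bp
  59→66: 7 bp
  66→92: 26 bp
  92→100: 8 bp
  100→110: 10 bp
  110→145: 35 bp
  145→155: 10 bp
  155→164: 9 bp
  164→176: 12 bp
  176→189: 13 bp
  189→196: 7 bp
  196→205: 9 bp
  205→211: 6 bp
  211→224: 13 bp
  224→232: 8 bp
  232→245: 13 bp
  245→263: 18 bp
  263→267: 4 bp
  267→15 (wrap): 268-267+15 = 16 bp

[4,6,6,7,7,8,8,9,9,10,10,10,12,13,13,13,14,14,16,18,26,35]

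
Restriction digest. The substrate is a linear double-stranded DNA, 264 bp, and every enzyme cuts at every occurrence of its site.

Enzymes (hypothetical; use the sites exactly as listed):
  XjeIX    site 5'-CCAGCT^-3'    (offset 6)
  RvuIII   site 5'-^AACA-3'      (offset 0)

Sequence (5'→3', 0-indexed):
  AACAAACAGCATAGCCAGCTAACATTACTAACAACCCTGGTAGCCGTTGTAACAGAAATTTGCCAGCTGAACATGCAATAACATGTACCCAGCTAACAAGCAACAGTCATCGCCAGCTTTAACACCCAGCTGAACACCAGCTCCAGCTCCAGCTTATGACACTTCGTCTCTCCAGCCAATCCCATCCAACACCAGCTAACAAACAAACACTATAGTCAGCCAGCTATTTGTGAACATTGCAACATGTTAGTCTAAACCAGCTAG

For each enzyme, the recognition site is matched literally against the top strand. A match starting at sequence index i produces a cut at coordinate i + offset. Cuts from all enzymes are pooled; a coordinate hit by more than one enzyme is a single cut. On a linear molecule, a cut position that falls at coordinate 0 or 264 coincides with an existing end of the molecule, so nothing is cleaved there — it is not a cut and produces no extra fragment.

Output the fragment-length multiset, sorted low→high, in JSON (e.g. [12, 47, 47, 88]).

Per-enzyme occurrences:
  XjeIX (CCAGCT, off=6): starts [14, 62, 88, 112, 125, 136, 142, 148, 191, 219, 256] → cuts [20, 68, 94, 118, 131, 142, 148, 154, 197, 225, 262]
  RvuIII (AACA, off=0): starts [0, 4, 20, 29, 50, 69, 79, 94, 101, 120, 132, 187, 197, 201, 205, 232, 240] → cuts [4, 20, 29, 50, 69, 79, 94, 101, 120, 132, 187, 197, 201, 205, 232, 240] (position 0 is a terminus of the linear molecule — no cut)

All cut coordinates (distinct, sorted): [4, 20, 29, 50, 68, 69, 79, 94, 101, 118, 120, 131, 132, 142, 148, 154, 187, 197, 201, 205, 225, 232, 240, 262]

Fragments:
  [0,4): 4 bp
  [4,20): 16 bp
  [20,29): 9 bp
  [29,50): 21 bp
  [50,68): 18 bp
  [68,69): 1 bp
  [69,79): 10 bp
  [79,94): 15 bp
  [94,101): 7 bp
  [101,118): 17 bp
  [118,120): 2 bp
  [120,131): 11 bp
  [131,132): 1 bp
  [132,142): 10 bp
  [142,148): 6 bp
  [148,154): 6 bp
  [154,187): 33 bp
  [187,197): 10 bp
  [197,201): 4 bp
  [201,205): 4 bp
  [205,225): 20 bp
  [225,232): 7 bp
  [232,240): 8 bp
  [240,262): 22 bp
  [262,264): 2 bp

[1,1,2,2,4,4,4,6,6,7,7,8,9,10,10,10,11,15,16,17,18,20,21,22,33]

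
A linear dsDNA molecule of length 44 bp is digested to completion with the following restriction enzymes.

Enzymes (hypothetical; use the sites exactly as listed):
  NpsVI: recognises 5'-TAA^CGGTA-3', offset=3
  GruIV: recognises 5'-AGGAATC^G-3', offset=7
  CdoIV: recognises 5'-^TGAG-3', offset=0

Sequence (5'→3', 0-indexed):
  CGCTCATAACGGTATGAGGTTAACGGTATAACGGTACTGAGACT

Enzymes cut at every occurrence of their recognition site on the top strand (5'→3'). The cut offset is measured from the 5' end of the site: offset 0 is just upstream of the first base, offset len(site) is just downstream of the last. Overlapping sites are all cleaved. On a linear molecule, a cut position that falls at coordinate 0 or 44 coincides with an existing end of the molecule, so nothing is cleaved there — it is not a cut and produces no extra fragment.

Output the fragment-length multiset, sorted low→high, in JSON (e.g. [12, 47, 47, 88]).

[5,6,7,8,9,9]

Scan for sites:
  NpsVI (TAACGGTA, off=3): starts [6, 20, 28] → cuts [9, 23, 31]
  GruIV (AGGAATCG, off=7): no sites
  CdoIV (TGAG, off=0): starts [14, 37] → cuts [14, 37]

All cut coordinates (distinct, sorted): [9, 14, 23, 31, 37]

Fragment lengths:
  [0,9): 9 bp
  [9,14): 5 bp
  [14,23): 9 bp
  [23,31): 8 bp
  [31,37): 6 bp
  [37,44): 7 bp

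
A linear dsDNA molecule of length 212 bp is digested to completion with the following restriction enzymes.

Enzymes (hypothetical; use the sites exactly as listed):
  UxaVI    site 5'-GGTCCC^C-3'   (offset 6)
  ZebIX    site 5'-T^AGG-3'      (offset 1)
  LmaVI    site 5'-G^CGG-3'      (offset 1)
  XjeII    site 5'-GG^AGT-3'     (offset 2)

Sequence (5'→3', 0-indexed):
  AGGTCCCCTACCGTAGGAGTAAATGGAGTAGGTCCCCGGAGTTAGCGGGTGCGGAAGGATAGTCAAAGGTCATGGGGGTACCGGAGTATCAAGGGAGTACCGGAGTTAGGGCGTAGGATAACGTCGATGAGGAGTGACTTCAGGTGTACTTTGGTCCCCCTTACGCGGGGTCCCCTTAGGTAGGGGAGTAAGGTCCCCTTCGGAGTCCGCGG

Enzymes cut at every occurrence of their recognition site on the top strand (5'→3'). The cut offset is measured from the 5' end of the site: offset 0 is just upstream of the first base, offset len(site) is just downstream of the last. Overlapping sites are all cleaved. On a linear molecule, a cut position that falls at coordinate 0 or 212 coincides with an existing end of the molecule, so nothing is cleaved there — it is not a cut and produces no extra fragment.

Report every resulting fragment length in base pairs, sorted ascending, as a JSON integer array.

[3,3,3,3,3,4,4,5,6,6,6,6,7,7,7,7,7,8,9,9,11,11,18,26,33]

Scan for sites:
  UxaVI GGTCCCC/6: at [1, 30, 152, 168, 191] ⇒ [7, 36, 158, 174, 197]
  ZebIX TAGG/1: at [13, 28, 106, 113, 176, 180] ⇒ [14, 29, 107, 114, 177, 181]
  LmaVI GCGG/1: at [44, 50, 164, 208] ⇒ [45, 51, 165, 209]
  XjeII GGAGT/2: at [15, 24, 37, 82, 93, 101, 130, 184, 201] ⇒ [17, 26, 39, 84, 95, 103, 132, 186, 203]

Pooled cuts: [7, 14, 17, 26, 29, 36, 39, 45, 51, 84, 95, 103, 107, 114, 132, 158, 165, 174, 177, 181, 186, 197, 203, 209]

Fragment lengths:
  [0,7): 7 bp
  [7,14): 7 bp
  [14,17): 3 bp
  [17,26): 9 bp
  [26,29): 3 bp
  [29,36): 7 bp
  [36,39): 3 bp
  [39,45): 6 bp
  [45,51): 6 bp
  [51,84): 33 bp
  [84,95): 11 bp
  [95,103): 8 bp
  [103,107): 4 bp
  [107,114): 7 bp
  [114,132): 18 bp
  [132,158): 26 bp
  [158,165): 7 bp
  [165,174): 9 bp
  [174,177): 3 bp
  [177,181): 4 bp
  [181,186): 5 bp
  [186,197): 11 bp
  [197,203): 6 bp
  [203,209): 6 bp
  [209,212): 3 bp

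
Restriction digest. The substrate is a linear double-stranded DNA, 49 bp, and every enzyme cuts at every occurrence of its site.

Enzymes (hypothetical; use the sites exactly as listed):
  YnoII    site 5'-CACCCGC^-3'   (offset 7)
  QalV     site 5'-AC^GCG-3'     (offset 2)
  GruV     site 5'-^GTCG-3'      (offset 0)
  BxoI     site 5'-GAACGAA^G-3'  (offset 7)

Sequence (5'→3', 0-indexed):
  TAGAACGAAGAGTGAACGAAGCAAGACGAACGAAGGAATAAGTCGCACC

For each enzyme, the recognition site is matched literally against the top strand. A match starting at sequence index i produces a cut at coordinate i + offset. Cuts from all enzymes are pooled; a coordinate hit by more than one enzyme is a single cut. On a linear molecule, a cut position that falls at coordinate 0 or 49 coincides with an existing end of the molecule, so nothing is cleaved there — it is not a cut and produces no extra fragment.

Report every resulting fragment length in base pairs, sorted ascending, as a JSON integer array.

Per-enzyme occurrences:
  YnoII (CACCCGC, off=7): no sites
  QalV (ACGCG, off=2): no sites
  GruV GTCG/0: at [41] ⇒ [41]
  BxoI GAACGAAG/7: at [2, 13, 27] ⇒ [9, 20, 34]

All cut coordinates (distinct, sorted): [9, 20, 34, 41]

Fragments:
  [0,9): 9 bp
  [9,20): 11 bp
  [20,34): 14 bp
  [34,41): 7 bp
  [41,49): 8 bp

[7,8,9,11,14]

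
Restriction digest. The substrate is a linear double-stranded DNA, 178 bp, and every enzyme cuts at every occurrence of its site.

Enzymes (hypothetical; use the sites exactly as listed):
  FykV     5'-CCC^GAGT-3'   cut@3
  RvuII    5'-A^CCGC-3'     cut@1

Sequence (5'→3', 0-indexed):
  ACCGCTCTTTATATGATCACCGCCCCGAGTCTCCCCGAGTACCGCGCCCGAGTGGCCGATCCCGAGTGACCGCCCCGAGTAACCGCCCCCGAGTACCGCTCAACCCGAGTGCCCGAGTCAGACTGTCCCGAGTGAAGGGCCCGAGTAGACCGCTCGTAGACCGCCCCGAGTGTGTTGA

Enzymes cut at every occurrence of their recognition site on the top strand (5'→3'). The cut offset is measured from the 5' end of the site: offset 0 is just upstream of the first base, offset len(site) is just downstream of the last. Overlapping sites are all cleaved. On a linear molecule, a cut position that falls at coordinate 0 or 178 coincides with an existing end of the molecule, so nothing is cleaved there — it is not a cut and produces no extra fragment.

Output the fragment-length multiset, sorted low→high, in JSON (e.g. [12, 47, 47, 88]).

[1,5,5,6,6,7,7,7,7,8,8,8,10,11,11,11,13,14,15,18]

Per-enzyme occurrences:
  FykV (CCCGAGT, off=3): starts [23, 33, 46, 60, 73, 87, 103, 111, 126, 139, 164] → cuts [26, 36, 49, 63, 76, 90, 106, 114, 129, 142, 167]
  RvuII (ACCGC, off=1): starts [0, 18, 40, 68, 81, 94, 148, 159] → cuts [1, 19, 41, 69, 82, 95, 149, 160]

Pooled cuts: [1, 19, 26, 36, 41, 49, 63, 69, 76, 82, 90, 95, 106, 114, 129, 142, 149, 160, 167]

Fragments:
  [0,1): 1 bp
  [1,19): 18 bp
  [19,26): 7 bp
  [26,36): 10 bp
  [36,41): 5 bp
  [41,49): 8 bp
  [49,63): 14 bp
  [63,69): 6 bp
  [69,76): 7 bp
  [76,82): 6 bp
  [82,90): 8 bp
  [90,95): 5 bp
  [95,106): 11 bp
  [106,114): 8 bp
  [114,129): 15 bp
  [129,142): 13 bp
  [142,149): 7 bp
  [149,160): 11 bp
  [160,167): 7 bp
  [167,178): 11 bp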